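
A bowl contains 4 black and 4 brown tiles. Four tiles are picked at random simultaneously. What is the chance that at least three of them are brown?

17/70

Sum the hypergeometric tail for j = 3,…,4 brown tiles.
Favorable = C(4,3)·C(4,1) + C(4,4)·C(4,0) = 17; total = C(8,4) = 70.
P = 17/70 = 17/70 ≈ 0.2429.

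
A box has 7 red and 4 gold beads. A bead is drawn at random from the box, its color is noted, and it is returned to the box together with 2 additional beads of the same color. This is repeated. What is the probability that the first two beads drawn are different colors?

56/143

Either gold then red, or red then gold; after the first draw the total is 13.
P = (4/11)·(7/13) + (7/11)·(4/13) = 56/143 ≈ 0.3916.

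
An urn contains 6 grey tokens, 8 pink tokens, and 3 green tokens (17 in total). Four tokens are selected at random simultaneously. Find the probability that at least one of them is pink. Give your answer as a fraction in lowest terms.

161/170

Use the complement: P(at least one pink) = 1 − P(no pink).
P(none) = C(9,4)/C(17,4) = 126/2380.
So P = 1 − 126/2380 = 161/170 ≈ 0.9471.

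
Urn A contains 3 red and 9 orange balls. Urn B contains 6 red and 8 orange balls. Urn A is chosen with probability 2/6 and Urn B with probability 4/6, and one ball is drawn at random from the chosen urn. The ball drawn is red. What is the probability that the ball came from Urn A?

7/31

P(red | Urn A) = 1/4; P(red | Urn B) = 3/7.
P(red) = 1/3·1/4 + 2/3·3/7 = 31/84.
By Bayes' rule, P(Urn A | red) = 1/12 / 31/84 = 7/31 ≈ 0.2258.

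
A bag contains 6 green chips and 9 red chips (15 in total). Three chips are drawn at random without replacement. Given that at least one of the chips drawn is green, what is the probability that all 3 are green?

20/371

P(all 3 green) = C(6,3)/C(15,3) = 4/91; P(at least one green) = 1 − C(9,3)/C(15,3) = 53/65.
Since 'all 3 green' ⊆ 'at least one green', P(all 3 | at least one) = 4/91 / 53/65 = 20/371 ≈ 0.0539.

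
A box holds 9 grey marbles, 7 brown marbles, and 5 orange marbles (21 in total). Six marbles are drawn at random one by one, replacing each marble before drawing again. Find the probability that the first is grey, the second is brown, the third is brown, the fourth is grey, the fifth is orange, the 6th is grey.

5/2401

Multiply the conditional probability of each draw in order, with replacement (the composition resets each draw).
P = (9/21) · (7/21) · (7/21) · (9/21) · (5/21) · (9/21) = 5/2401 ≈ 0.0021.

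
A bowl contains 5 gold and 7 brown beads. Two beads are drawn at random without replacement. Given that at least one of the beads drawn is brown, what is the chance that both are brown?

P(both brown) = C(7,2)/C(12,2) = 7/22; P(at least one brown) = 1 − C(5,2)/C(12,2) = 28/33.
Since 'both brown' ⊆ 'at least one brown', P(both | at least one) = 7/22 / 28/33 = 3/8 ≈ 0.3750.

3/8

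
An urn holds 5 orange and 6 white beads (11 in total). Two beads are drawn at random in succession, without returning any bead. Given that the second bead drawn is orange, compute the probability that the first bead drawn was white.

3/5

P(first=white and the second bead drawn is orange) = (6/11)·(5/10) = 3/11.
P(the second bead drawn is orange) = Σ over first color = 2/11 + 3/11 = 5/11.
By Bayes, P(first=white | the second bead drawn is orange) = 3/11 / 5/11 = 3/5 ≈ 0.6000.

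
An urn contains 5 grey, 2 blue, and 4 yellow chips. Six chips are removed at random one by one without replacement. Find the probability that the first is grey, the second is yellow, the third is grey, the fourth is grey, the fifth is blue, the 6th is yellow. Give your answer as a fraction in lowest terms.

1/231

Multiply the conditional probability of each draw in order, without replacement, so each draw removes one from its color and from the total.
P = (5/11) · (4/10) · (4/9) · (3/8) · (2/7) · (3/6) = 1/231 ≈ 0.0043.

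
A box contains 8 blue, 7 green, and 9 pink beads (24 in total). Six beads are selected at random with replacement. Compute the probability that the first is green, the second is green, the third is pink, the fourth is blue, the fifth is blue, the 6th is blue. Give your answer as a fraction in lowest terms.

49/41472

Multiply the conditional probability of each draw in order, with replacement (the composition resets each draw).
P = (7/24) · (7/24) · (9/24) · (8/24) · (8/24) · (8/24) = 49/41472 ≈ 0.0012.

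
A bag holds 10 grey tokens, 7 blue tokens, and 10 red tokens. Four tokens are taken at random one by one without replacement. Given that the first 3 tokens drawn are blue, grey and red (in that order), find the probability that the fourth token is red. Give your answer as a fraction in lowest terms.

After removing 1 grey, 1 blue, 1 red, the bag has 9 red out of 24 remaining.
P(fourth is red | given) = 9/24 = 3/8 ≈ 0.3750.

3/8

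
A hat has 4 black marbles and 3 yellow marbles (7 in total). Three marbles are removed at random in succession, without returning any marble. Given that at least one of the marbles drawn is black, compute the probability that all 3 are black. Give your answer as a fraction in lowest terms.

2/17

P(all 3 black) = C(4,3)/C(7,3) = 4/35; P(at least one black) = 1 − C(3,3)/C(7,3) = 34/35.
Since 'all 3 black' ⊆ 'at least one black', P(all 3 | at least one) = 4/35 / 34/35 = 2/17 ≈ 0.1176.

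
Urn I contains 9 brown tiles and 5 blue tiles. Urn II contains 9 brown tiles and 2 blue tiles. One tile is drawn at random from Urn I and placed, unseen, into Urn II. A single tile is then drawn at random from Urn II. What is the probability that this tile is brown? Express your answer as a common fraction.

Condition on how many of the transferred tiles are brown (from Urn I: 9 brown of 14; then Urn II has 12 total).
  0 brown: C(9,0)C(5,1)/C(14,1) = 5/14; then P = 9/12
  1 brown: C(9,1)C(5,0)/C(14,1) = 9/14; then P = 10/12
P(brown from Urn II) = 45/56 ≈ 0.8036.

45/56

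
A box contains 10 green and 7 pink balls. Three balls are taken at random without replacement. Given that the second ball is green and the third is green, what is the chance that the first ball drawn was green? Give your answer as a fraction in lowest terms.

8/15

P(first=green and the second ball is green and the third is green) = (10/17)·(9/16)·(8/15) = 3/17.
P(E) = Σ over first color = 3/17 + 21/136 = 45/136.
By Bayes, P(first=green | E) = 3/17 / 45/136 = 8/15 ≈ 0.5333.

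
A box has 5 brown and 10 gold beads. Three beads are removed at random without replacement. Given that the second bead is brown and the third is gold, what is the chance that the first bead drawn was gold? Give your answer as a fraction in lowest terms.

P(first=gold and the second bead is brown and the third is gold) = (10/15)·(5/14)·(9/13) = 15/91.
P(E) = Σ over first color = 20/273 + 15/91 = 5/21.
By Bayes, P(first=gold | E) = 15/91 / 5/21 = 9/13 ≈ 0.6923.

9/13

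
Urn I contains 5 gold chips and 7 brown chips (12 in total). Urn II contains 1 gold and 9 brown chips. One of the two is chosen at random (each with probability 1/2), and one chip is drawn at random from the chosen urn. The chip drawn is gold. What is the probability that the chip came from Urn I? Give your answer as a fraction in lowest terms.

25/31

P(gold | Urn I) = 5/12; P(gold | Urn II) = 1/10.
P(gold) = 1/2·5/12 + 1/2·1/10 = 31/120.
By Bayes' rule, P(Urn I | gold) = 5/24 / 31/120 = 25/31 ≈ 0.8065.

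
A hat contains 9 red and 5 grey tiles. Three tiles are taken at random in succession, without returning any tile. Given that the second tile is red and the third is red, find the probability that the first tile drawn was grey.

P(first=grey and the second tile is red and the third is red) = (5/14)·(9/13)·(8/12) = 15/91.
P(E) = Σ over first color = 3/13 + 15/91 = 36/91.
By Bayes, P(first=grey | E) = 15/91 / 36/91 = 5/12 ≈ 0.4167.

5/12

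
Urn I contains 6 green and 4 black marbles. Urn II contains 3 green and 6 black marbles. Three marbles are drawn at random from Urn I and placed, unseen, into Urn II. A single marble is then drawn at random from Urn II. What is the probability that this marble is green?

Condition on how many of the transferred marbles are green (from Urn I: 6 green of 10; then Urn II has 12 total).
  0 green: C(6,0)C(4,3)/C(10,3) = 1/30; then P = 3/12
  1 green: C(6,1)C(4,2)/C(10,3) = 3/10; then P = 4/12
  2 green: C(6,2)C(4,1)/C(10,3) = 1/2; then P = 5/12
  3 green: C(6,3)C(4,0)/C(10,3) = 1/6; then P = 6/12
P(green from Urn II) = 2/5 ≈ 0.4000.

2/5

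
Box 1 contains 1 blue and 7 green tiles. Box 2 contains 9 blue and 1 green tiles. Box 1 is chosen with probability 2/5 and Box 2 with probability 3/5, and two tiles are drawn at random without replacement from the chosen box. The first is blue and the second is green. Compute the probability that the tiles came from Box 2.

P(E | Box 1) = 1/8; P(E | Box 2) = 1/10.
P(E) = 2/5·1/8 + 3/5·1/10 = 11/100.
By Bayes' rule, P(Box 2 | E) = 3/50 / 11/100 = 6/11 ≈ 0.5455.

6/11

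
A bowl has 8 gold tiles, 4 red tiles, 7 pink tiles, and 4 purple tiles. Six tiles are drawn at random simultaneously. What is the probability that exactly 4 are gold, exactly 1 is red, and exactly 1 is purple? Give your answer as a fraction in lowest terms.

Unordered draws without replacement: count favorable combinations over C(23,6).
Favorable = C(8,4) · C(4,1) · C(7,0) · C(4,1) = 1120; total = C(23,6) = 100947.
P = 1120/100947 = 160/14421 ≈ 0.0111.

160/14421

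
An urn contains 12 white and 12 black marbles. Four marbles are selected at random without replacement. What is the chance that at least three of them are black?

95/322

Sum the hypergeometric tail for j = 3,…,4 black marbles.
Favorable = C(12,3)·C(12,1) + C(12,4)·C(12,0) = 3135; total = C(24,4) = 10626.
P = 3135/10626 = 95/322 ≈ 0.2950.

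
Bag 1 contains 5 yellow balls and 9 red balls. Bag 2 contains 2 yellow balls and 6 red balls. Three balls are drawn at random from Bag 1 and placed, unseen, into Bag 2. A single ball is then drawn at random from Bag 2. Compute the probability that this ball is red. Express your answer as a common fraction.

111/154

Condition on how many of the transferred balls are red (from Bag 1: 9 red of 14; then Bag 2 has 11 total).
  0 red: C(9,0)C(5,3)/C(14,3) = 5/182; then P = 6/11
  1 red: C(9,1)C(5,2)/C(14,3) = 45/182; then P = 7/11
  2 red: C(9,2)C(5,1)/C(14,3) = 45/91; then P = 8/11
  3 red: C(9,3)C(5,0)/C(14,3) = 3/13; then P = 9/11
P(red from Bag 2) = 111/154 ≈ 0.7208.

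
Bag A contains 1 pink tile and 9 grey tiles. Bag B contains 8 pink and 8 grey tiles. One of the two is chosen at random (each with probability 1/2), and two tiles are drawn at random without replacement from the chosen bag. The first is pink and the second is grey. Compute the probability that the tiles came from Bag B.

P(E | Bag A) = 1/10; P(E | Bag B) = 4/15.
P(E) = 1/2·1/10 + 1/2·4/15 = 11/60.
By Bayes' rule, P(Bag B | E) = 2/15 / 11/60 = 8/11 ≈ 0.7273.

8/11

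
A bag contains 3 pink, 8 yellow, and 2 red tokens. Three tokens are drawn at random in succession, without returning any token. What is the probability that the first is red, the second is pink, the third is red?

1/286

Multiply the conditional probability of each draw in order, without replacement, so each draw removes one from its color and from the total.
P = (2/13) · (3/12) · (1/11) = 1/286 ≈ 0.0035.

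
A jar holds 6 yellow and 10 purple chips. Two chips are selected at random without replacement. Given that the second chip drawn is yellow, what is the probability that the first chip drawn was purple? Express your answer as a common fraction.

P(first=purple and the second chip drawn is yellow) = (10/16)·(6/15) = 1/4.
P(the second chip drawn is yellow) = Σ over first color = 1/8 + 1/4 = 3/8.
By Bayes, P(first=purple | the second chip drawn is yellow) = 1/4 / 3/8 = 2/3 ≈ 0.6667.

2/3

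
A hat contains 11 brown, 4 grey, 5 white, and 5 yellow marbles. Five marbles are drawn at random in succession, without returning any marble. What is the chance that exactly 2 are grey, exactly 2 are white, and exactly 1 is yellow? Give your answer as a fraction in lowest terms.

10/1771

Unordered draws without replacement: count favorable combinations over C(25,5).
Favorable = C(11,0) · C(4,2) · C(5,2) · C(5,1) = 300; total = C(25,5) = 53130.
P = 300/53130 = 10/1771 ≈ 0.0056.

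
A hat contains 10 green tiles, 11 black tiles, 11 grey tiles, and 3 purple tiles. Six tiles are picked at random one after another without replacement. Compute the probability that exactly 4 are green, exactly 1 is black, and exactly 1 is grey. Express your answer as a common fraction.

33/2108

Unordered draws without replacement: count favorable combinations over C(35,6).
Favorable = C(10,4) · C(11,1) · C(11,1) · C(3,0) = 25410; total = C(35,6) = 1623160.
P = 25410/1623160 = 33/2108 ≈ 0.0157.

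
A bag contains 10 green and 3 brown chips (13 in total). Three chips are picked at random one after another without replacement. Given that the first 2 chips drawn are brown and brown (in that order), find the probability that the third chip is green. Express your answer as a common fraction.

10/11

After removing 2 brown, the bag has 10 green out of 11 remaining.
P(third is green | given) = 10/11 ≈ 0.9091.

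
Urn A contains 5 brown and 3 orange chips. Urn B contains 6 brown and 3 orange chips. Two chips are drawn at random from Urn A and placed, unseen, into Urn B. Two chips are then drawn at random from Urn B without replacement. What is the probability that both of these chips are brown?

Condition on how many of the transferred chips are brown (from Urn A: 5 brown of 8; then Urn B has 11 total).
  0 brown: C(5,0)C(3,2)/C(8,2) = 3/28; then P = C(6,2)/C(11,2) = 3/11
  1 brown: C(5,1)C(3,1)/C(8,2) = 15/28; then P = C(7,2)/C(11,2) = 21/55
  2 brown: C(5,2)C(3,0)/C(8,2) = 5/14; then P = C(8,2)/C(11,2) = 28/55
P(both brown) = 32/77 ≈ 0.4156.

32/77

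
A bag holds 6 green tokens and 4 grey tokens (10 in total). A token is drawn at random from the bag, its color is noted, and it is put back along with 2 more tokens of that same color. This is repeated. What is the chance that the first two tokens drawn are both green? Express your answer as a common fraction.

After a green draw the bag holds 8 green out of 12.
P = (6/10)·(8/12) = 2/5 ≈ 0.4000.

2/5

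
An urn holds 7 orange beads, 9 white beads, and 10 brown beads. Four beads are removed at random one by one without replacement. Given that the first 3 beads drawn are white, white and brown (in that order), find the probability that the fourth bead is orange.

7/23

After removing 2 white, 1 brown, the urn has 7 orange out of 23 remaining.
P(fourth is orange | given) = 7/23 ≈ 0.3043.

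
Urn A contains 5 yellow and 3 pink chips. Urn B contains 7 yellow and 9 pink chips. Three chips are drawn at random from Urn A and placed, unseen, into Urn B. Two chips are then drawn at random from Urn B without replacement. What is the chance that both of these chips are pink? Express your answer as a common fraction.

289/1064

Condition on how many of the transferred chips are pink (from Urn A: 3 pink of 8; then Urn B has 19 total).
  0 pink: C(3,0)C(5,3)/C(8,3) = 5/28; then P = C(9,2)/C(19,2) = 4/19
  1 pink: C(3,1)C(5,2)/C(8,3) = 15/28; then P = C(10,2)/C(19,2) = 5/19
  2 pink: C(3,2)C(5,1)/C(8,3) = 15/56; then P = C(11,2)/C(19,2) = 55/171
  3 pink: C(3,3)C(5,0)/C(8,3) = 1/56; then P = C(12,2)/C(19,2) = 22/57
P(both pink) = 289/1064 ≈ 0.2716.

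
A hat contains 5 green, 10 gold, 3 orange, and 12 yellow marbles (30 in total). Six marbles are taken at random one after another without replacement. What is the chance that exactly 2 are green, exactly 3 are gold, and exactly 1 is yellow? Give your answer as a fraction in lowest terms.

Unordered draws without replacement: count favorable combinations over C(30,6).
Favorable = C(5,2) · C(10,3) · C(3,0) · C(12,1) = 14400; total = C(30,6) = 593775.
P = 14400/593775 = 64/2639 ≈ 0.0243.

64/2639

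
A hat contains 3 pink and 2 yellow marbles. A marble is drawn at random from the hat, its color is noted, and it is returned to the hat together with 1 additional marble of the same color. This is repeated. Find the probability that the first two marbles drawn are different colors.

2/5

Either yellow then pink, or pink then yellow; after the first draw the total is 6.
P = (2/5)·(3/6) + (3/5)·(2/6) = 2/5 ≈ 0.4000.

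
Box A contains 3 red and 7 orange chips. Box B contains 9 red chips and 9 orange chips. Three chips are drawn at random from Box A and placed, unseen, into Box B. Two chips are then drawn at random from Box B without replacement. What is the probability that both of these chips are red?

443/2100

Condition on how many of the transferred chips are red (from Box A: 3 red of 10; then Box B has 21 total).
  0 red: C(3,0)C(7,3)/C(10,3) = 7/24; then P = C(9,2)/C(21,2) = 6/35
  1 red: C(3,1)C(7,2)/C(10,3) = 21/40; then P = C(10,2)/C(21,2) = 3/14
  2 red: C(3,2)C(7,1)/C(10,3) = 7/40; then P = C(11,2)/C(21,2) = 11/42
  3 red: C(3,3)C(7,0)/C(10,3) = 1/120; then P = C(12,2)/C(21,2) = 11/35
P(both red) = 443/2100 ≈ 0.2110.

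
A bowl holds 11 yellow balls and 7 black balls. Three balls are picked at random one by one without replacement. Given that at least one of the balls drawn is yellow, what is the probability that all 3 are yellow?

P(all 3 yellow) = C(11,3)/C(18,3) = 55/272; P(at least one yellow) = 1 − C(7,3)/C(18,3) = 781/816.
Since 'all 3 yellow' ⊆ 'at least one yellow', P(all 3 | at least one) = 55/272 / 781/816 = 15/71 ≈ 0.2113.

15/71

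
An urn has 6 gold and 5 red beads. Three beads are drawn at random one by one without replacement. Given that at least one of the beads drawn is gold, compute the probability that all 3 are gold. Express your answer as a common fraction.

P(all 3 gold) = C(6,3)/C(11,3) = 4/33; P(at least one gold) = 1 − C(5,3)/C(11,3) = 31/33.
Since 'all 3 gold' ⊆ 'at least one gold', P(all 3 | at least one) = 4/33 / 31/33 = 4/31 ≈ 0.1290.

4/31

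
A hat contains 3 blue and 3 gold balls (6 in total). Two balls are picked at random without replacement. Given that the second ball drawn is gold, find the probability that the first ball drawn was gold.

2/5

P(first=gold and the second ball drawn is gold) = (3/6)·(2/5) = 1/5.
P(the second ball drawn is gold) = Σ over first color = 3/10 + 1/5 = 1/2.
By Bayes, P(first=gold | the second ball drawn is gold) = 1/5 / 1/2 = 2/5 ≈ 0.4000.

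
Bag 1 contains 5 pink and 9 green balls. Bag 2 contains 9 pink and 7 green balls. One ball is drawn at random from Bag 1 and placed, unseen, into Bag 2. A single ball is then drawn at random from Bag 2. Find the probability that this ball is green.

107/238

Condition on how many of the transferred balls are green (from Bag 1: 9 green of 14; then Bag 2 has 17 total).
  0 green: C(9,0)C(5,1)/C(14,1) = 5/14; then P = 7/17
  1 green: C(9,1)C(5,0)/C(14,1) = 9/14; then P = 8/17
P(green from Bag 2) = 107/238 ≈ 0.4496.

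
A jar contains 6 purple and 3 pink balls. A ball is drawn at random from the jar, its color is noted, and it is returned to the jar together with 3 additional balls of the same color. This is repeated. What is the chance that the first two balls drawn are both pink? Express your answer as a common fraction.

1/6

After a pink draw the jar holds 6 pink out of 12.
P = (3/9)·(6/12) = 1/6 ≈ 0.1667.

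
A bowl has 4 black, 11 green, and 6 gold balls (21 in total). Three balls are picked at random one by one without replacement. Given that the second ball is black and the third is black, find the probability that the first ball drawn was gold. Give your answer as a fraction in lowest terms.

6/19

P(first=gold and the second ball is black and the third is black) = (6/21)·(4/20)·(3/19) = 6/665.
P(E) = Σ over first color = 2/665 + 11/665 + 6/665 = 1/35.
By Bayes, P(first=gold | E) = 6/665 / 1/35 = 6/19 ≈ 0.3158.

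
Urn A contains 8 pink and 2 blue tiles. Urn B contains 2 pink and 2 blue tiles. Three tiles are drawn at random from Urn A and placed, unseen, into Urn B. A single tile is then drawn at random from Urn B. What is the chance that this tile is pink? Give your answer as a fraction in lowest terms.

Condition on how many of the transferred tiles are pink (from Urn A: 8 pink of 10; then Urn B has 7 total).
  1 pink: C(8,1)C(2,2)/C(10,3) = 1/15; then P = 3/7
  2 pink: C(8,2)C(2,1)/C(10,3) = 7/15; then P = 4/7
  3 pink: C(8,3)C(2,0)/C(10,3) = 7/15; then P = 5/7
P(pink from Urn B) = 22/35 ≈ 0.6286.

22/35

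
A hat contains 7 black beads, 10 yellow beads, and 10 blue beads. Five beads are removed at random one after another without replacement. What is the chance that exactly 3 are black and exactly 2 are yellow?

35/1794

Unordered draws without replacement: count favorable combinations over C(27,5).
Favorable = C(7,3) · C(10,2) · C(10,0) = 1575; total = C(27,5) = 80730.
P = 1575/80730 = 35/1794 ≈ 0.0195.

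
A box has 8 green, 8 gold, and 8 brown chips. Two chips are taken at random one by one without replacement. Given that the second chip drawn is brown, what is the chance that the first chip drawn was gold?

8/23

P(first=gold and the second chip drawn is brown) = (8/24)·(8/23) = 8/69.
P(the second chip drawn is brown) = Σ over first color = 8/69 + 8/69 + 7/69 = 1/3.
By Bayes, P(first=gold | the second chip drawn is brown) = 8/69 / 1/3 = 8/23 ≈ 0.3478.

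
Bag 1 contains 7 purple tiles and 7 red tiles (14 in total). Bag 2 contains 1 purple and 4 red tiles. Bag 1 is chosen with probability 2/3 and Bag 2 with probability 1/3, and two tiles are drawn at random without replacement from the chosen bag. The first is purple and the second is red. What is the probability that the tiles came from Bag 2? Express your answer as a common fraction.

13/48

P(E | Bag 1) = 7/26; P(E | Bag 2) = 1/5.
P(E) = 2/3·7/26 + 1/3·1/5 = 16/65.
By Bayes' rule, P(Bag 2 | E) = 1/15 / 16/65 = 13/48 ≈ 0.2708.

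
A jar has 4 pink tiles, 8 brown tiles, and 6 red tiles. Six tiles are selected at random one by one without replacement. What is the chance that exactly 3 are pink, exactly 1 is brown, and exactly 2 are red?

Unordered draws without replacement: count favorable combinations over C(18,6).
Favorable = C(4,3) · C(8,1) · C(6,2) = 480; total = C(18,6) = 18564.
P = 480/18564 = 40/1547 ≈ 0.0259.

40/1547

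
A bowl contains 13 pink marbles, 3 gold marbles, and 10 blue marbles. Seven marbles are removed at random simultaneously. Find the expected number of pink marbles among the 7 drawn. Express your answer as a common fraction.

By linearity of expectation, E[X] = Σ P(draw i is pink); by symmetry each draw (even without replacement) has P(pink) = 13/26.
E[X] = 7 · 13/26 = 7/2 ≈ 3.5000.

7/2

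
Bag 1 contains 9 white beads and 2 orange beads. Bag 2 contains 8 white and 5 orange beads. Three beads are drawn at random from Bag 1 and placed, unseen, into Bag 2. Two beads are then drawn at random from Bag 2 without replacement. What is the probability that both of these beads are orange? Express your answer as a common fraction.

703/6600

Condition on how many of the transferred beads are orange (from Bag 1: 2 orange of 11; then Bag 2 has 16 total).
  0 orange: C(2,0)C(9,3)/C(11,3) = 28/55; then P = C(5,2)/C(16,2) = 1/12
  1 orange: C(2,1)C(9,2)/C(11,3) = 24/55; then P = C(6,2)/C(16,2) = 1/8
  2 orange: C(2,2)C(9,1)/C(11,3) = 3/55; then P = C(7,2)/C(16,2) = 7/40
P(both orange) = 703/6600 ≈ 0.1065.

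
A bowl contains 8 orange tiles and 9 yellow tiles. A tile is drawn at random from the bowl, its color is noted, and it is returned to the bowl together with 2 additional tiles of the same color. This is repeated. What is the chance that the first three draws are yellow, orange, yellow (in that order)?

264/2261

Track the composition after each reinforcement of +2.
P = (9/17) · (8/19) · (11/21) = 264/2261 ≈ 0.1168.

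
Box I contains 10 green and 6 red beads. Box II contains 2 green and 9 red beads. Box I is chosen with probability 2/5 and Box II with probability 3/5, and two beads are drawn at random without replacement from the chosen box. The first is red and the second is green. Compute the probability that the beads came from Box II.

P(E | Box I) = 1/4; P(E | Box II) = 9/55.
P(E) = 2/5·1/4 + 3/5·9/55 = 109/550.
By Bayes' rule, P(Box II | E) = 27/275 / 109/550 = 54/109 ≈ 0.4954.

54/109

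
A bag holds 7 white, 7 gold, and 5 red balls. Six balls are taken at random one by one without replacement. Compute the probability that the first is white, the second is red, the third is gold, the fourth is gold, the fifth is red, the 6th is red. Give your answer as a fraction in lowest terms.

Multiply the conditional probability of each draw in order, without replacement, so each draw removes one from its color and from the total.
P = (7/19) · (5/18) · (7/17) · (6/16) · (4/15) · (3/14) = 7/7752 ≈ 0.0009.

7/7752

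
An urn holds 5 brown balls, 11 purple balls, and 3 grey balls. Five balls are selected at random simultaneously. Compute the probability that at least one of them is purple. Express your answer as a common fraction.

Use the complement: P(at least one purple) = 1 − P(no purple).
P(none) = C(8,5)/C(19,5) = 56/11628.
So P = 1 − 56/11628 = 2893/2907 ≈ 0.9952.

2893/2907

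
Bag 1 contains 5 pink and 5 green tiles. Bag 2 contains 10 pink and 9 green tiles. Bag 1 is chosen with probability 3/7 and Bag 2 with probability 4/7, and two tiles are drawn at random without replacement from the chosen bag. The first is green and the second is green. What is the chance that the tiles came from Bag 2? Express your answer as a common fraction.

24/43

P(E | Bag 1) = 2/9; P(E | Bag 2) = 4/19.
P(E) = 3/7·2/9 + 4/7·4/19 = 86/399.
By Bayes' rule, P(Bag 2 | E) = 16/133 / 86/399 = 24/43 ≈ 0.5581.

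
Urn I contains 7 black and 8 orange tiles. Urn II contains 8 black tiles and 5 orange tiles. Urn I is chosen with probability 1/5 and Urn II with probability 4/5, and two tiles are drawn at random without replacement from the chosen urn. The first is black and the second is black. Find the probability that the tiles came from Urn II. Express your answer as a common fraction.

280/319

P(E | Urn I) = 1/5; P(E | Urn II) = 14/39.
P(E) = 1/5·1/5 + 4/5·14/39 = 319/975.
By Bayes' rule, P(Urn II | E) = 56/195 / 319/975 = 280/319 ≈ 0.8777.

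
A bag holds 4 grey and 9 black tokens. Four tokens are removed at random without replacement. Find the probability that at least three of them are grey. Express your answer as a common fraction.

Sum the hypergeometric tail for j = 3,…,4 grey tokens.
Favorable = C(4,3)·C(9,1) + C(4,4)·C(9,0) = 37; total = C(13,4) = 715.
P = 37/715 = 37/715 ≈ 0.0517.

37/715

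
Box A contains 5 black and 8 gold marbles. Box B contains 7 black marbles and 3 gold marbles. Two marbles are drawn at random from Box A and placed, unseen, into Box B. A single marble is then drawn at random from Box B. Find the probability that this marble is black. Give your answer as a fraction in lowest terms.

Condition on how many of the transferred marbles are black (from Box A: 5 black of 13; then Box B has 12 total).
  0 black: C(5,0)C(8,2)/C(13,2) = 14/39; then P = 7/12
  1 black: C(5,1)C(8,1)/C(13,2) = 20/39; then P = 8/12
  2 black: C(5,2)C(8,0)/C(13,2) = 5/39; then P = 9/12
P(black from Box B) = 101/156 ≈ 0.6474.

101/156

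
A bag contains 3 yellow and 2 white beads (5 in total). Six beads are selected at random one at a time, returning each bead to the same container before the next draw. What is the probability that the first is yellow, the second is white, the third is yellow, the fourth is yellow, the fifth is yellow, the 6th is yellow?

Multiply the conditional probability of each draw in order, with replacement (the composition resets each draw).
P = (3/5) · (2/5) · (3/5) · (3/5) · (3/5) · (3/5) = 486/15625 ≈ 0.0311.

486/15625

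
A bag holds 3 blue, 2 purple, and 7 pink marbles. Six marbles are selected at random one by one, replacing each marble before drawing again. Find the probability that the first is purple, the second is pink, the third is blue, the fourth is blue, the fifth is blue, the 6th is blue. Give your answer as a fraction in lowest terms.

Multiply the conditional probability of each draw in order, with replacement (the composition resets each draw).
P = (2/12) · (7/12) · (3/12) · (3/12) · (3/12) · (3/12) = 7/18432 ≈ 0.0004.

7/18432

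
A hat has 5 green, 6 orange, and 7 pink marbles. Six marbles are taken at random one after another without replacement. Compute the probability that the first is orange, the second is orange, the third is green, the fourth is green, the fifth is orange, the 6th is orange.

5/9282

Multiply the conditional probability of each draw in order, without replacement, so each draw removes one from its color and from the total.
P = (6/18) · (5/17) · (5/16) · (4/15) · (4/14) · (3/13) = 5/9282 ≈ 0.0005.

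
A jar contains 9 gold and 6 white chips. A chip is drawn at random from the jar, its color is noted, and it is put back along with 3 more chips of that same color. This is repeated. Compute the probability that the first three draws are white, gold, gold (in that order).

Track the composition after each reinforcement of +3.
P = (6/15) · (9/18) · (12/21) = 4/35 ≈ 0.1143.

4/35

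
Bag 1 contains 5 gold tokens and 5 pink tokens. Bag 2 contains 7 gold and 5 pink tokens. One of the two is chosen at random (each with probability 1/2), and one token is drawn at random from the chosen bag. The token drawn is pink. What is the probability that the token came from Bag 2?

P(pink | Bag 1) = 1/2; P(pink | Bag 2) = 5/12.
P(pink) = 1/2·1/2 + 1/2·5/12 = 11/24.
By Bayes' rule, P(Bag 2 | pink) = 5/24 / 11/24 = 5/11 ≈ 0.4545.

5/11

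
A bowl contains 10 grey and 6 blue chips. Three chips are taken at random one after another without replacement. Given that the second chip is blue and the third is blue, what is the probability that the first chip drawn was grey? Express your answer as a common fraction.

5/7

P(first=grey and the second chip is blue and the third is blue) = (10/16)·(6/15)·(5/14) = 5/56.
P(E) = Σ over first color = 5/56 + 1/28 = 1/8.
By Bayes, P(first=grey | E) = 5/56 / 1/8 = 5/7 ≈ 0.7143.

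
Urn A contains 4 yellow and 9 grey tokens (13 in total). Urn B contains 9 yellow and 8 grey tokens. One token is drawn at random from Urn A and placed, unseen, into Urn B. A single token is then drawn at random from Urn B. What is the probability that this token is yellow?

Condition on how many of the transferred tokens are yellow (from Urn A: 4 yellow of 13; then Urn B has 18 total).
  0 yellow: C(4,0)C(9,1)/C(13,1) = 9/13; then P = 9/18
  1 yellow: C(4,1)C(9,0)/C(13,1) = 4/13; then P = 10/18
P(yellow from Urn B) = 121/234 ≈ 0.5171.

121/234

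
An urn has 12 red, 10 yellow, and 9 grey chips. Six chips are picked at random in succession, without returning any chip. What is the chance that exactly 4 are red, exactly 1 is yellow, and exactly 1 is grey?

Unordered draws without replacement: count favorable combinations over C(31,6).
Favorable = C(12,4) · C(10,1) · C(9,1) = 44550; total = C(31,6) = 736281.
P = 44550/736281 = 4950/81809 ≈ 0.0605.

4950/81809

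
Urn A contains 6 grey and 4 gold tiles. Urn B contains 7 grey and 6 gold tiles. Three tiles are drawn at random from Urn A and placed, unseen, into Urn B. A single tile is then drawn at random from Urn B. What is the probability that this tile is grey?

11/20

Condition on how many of the transferred tiles are grey (from Urn A: 6 grey of 10; then Urn B has 16 total).
  0 grey: C(6,0)C(4,3)/C(10,3) = 1/30; then P = 7/16
  1 grey: C(6,1)C(4,2)/C(10,3) = 3/10; then P = 8/16
  2 grey: C(6,2)C(4,1)/C(10,3) = 1/2; then P = 9/16
  3 grey: C(6,3)C(4,0)/C(10,3) = 1/6; then P = 10/16
P(grey from Urn B) = 11/20 ≈ 0.5500.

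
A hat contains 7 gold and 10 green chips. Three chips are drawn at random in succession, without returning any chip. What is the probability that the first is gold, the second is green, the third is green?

21/136

Multiply the conditional probability of each draw in order, without replacement, so each draw removes one from its color and from the total.
P = (7/17) · (10/16) · (9/15) = 21/136 ≈ 0.1544.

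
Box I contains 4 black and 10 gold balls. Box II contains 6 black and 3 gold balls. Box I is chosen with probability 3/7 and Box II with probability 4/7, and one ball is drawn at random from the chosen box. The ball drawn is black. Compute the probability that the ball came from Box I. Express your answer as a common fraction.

P(black | Box I) = 2/7; P(black | Box II) = 2/3.
P(black) = 3/7·2/7 + 4/7·2/3 = 74/147.
By Bayes' rule, P(Box I | black) = 6/49 / 74/147 = 9/37 ≈ 0.2432.

9/37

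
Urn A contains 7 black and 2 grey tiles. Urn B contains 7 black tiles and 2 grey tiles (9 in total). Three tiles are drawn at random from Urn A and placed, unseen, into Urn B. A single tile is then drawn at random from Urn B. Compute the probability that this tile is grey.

2/9

Condition on how many of the transferred tiles are grey (from Urn A: 2 grey of 9; then Urn B has 12 total).
  0 grey: C(2,0)C(7,3)/C(9,3) = 5/12; then P = 2/12
  1 grey: C(2,1)C(7,2)/C(9,3) = 1/2; then P = 3/12
  2 grey: C(2,2)C(7,1)/C(9,3) = 1/12; then P = 4/12
P(grey from Urn B) = 2/9 ≈ 0.2222.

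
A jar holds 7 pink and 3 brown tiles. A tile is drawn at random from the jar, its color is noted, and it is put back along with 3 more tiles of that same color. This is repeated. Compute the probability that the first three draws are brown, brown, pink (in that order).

Track the composition after each reinforcement of +3.
P = (3/10) · (6/13) · (7/16) = 63/1040 ≈ 0.0606.

63/1040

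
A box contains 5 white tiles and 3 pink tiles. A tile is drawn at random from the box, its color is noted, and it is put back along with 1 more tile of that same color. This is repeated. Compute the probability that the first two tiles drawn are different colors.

Either pink then white, or white then pink; after the first draw the total is 9.
P = (3/8)·(5/9) + (5/8)·(3/9) = 5/12 ≈ 0.4167.

5/12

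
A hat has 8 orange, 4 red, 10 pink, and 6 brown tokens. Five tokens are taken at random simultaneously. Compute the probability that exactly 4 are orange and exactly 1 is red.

1/351

Unordered draws without replacement: count favorable combinations over C(28,5).
Favorable = C(8,4) · C(4,1) · C(10,0) · C(6,0) = 280; total = C(28,5) = 98280.
P = 280/98280 = 1/351 ≈ 0.0028.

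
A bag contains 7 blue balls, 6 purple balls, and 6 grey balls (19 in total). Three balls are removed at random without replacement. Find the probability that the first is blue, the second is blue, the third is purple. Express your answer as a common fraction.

14/323

Multiply the conditional probability of each draw in order, without replacement, so each draw removes one from its color and from the total.
P = (7/19) · (6/18) · (6/17) = 14/323 ≈ 0.0433.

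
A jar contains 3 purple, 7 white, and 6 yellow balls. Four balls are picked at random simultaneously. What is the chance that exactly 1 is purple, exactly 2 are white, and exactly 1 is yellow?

27/130

Unordered draws without replacement: count favorable combinations over C(16,4).
Favorable = C(3,1) · C(7,2) · C(6,1) = 378; total = C(16,4) = 1820.
P = 378/1820 = 27/130 ≈ 0.2077.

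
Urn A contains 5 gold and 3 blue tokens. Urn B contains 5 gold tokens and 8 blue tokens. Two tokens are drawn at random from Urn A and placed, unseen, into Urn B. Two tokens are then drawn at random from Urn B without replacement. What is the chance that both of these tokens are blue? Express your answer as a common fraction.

191/588

Condition on how many of the transferred tokens are blue (from Urn A: 3 blue of 8; then Urn B has 15 total).
  0 blue: C(3,0)C(5,2)/C(8,2) = 5/14; then P = C(8,2)/C(15,2) = 4/15
  1 blue: C(3,1)C(5,1)/C(8,2) = 15/28; then P = C(9,2)/C(15,2) = 12/35
  2 blue: C(3,2)C(5,0)/C(8,2) = 3/28; then P = C(10,2)/C(15,2) = 3/7
P(both blue) = 191/588 ≈ 0.3248.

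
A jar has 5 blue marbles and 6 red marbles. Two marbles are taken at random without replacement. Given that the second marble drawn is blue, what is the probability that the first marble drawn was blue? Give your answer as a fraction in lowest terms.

2/5

P(first=blue and the second marble drawn is blue) = (5/11)·(4/10) = 2/11.
P(the second marble drawn is blue) = Σ over first color = 2/11 + 3/11 = 5/11.
By Bayes, P(first=blue | the second marble drawn is blue) = 2/11 / 5/11 = 2/5 ≈ 0.4000.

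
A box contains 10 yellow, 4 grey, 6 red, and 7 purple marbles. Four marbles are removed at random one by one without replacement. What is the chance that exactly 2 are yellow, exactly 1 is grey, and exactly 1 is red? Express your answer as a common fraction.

4/65

Unordered draws without replacement: count favorable combinations over C(27,4).
Favorable = C(10,2) · C(4,1) · C(6,1) · C(7,0) = 1080; total = C(27,4) = 17550.
P = 1080/17550 = 4/65 ≈ 0.0615.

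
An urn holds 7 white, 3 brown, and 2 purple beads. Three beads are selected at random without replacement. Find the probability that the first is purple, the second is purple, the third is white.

Multiply the conditional probability of each draw in order, without replacement, so each draw removes one from its color and from the total.
P = (2/12) · (1/11) · (7/10) = 7/660 ≈ 0.0106.

7/660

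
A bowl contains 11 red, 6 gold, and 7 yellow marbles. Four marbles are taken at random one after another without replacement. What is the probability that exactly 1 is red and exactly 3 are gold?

Unordered draws without replacement: count favorable combinations over C(24,4).
Favorable = C(11,1) · C(6,3) · C(7,0) = 220; total = C(24,4) = 10626.
P = 220/10626 = 10/483 ≈ 0.0207.

10/483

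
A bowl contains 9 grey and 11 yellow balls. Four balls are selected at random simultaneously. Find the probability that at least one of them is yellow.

1573/1615

Use the complement: P(at least one yellow) = 1 − P(no yellow).
P(none) = C(9,4)/C(20,4) = 126/4845.
So P = 1 − 126/4845 = 1573/1615 ≈ 0.9740.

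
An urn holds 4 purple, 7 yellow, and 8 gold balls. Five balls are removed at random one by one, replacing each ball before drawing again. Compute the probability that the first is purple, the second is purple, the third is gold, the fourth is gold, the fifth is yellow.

Multiply the conditional probability of each draw in order, with replacement (the composition resets each draw).
P = (4/19) · (4/19) · (8/19) · (8/19) · (7/19) = 7168/2476099 ≈ 0.0029.

7168/2476099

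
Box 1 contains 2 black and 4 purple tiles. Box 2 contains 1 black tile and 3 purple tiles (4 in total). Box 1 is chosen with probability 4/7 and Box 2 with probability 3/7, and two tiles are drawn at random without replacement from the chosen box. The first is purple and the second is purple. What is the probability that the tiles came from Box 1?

P(E | Box 1) = 2/5; P(E | Box 2) = 1/2.
P(E) = 4/7·2/5 + 3/7·1/2 = 31/70.
By Bayes' rule, P(Box 1 | E) = 8/35 / 31/70 = 16/31 ≈ 0.5161.

16/31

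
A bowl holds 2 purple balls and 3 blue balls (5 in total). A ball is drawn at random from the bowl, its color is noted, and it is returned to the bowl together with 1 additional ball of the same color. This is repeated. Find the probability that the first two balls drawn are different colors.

2/5

Either purple then blue, or blue then purple; after the first draw the total is 6.
P = (2/5)·(3/6) + (3/5)·(2/6) = 2/5 ≈ 0.4000.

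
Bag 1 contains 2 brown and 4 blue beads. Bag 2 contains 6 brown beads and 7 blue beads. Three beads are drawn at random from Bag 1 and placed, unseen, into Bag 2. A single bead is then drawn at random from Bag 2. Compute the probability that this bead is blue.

9/16

Condition on how many of the transferred beads are blue (from Bag 1: 4 blue of 6; then Bag 2 has 16 total).
  1 blue: C(4,1)C(2,2)/C(6,3) = 1/5; then P = 8/16
  2 blue: C(4,2)C(2,1)/C(6,3) = 3/5; then P = 9/16
  3 blue: C(4,3)C(2,0)/C(6,3) = 1/5; then P = 10/16
P(blue from Bag 2) = 9/16 ≈ 0.5625.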